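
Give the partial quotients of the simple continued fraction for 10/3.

Run the Euclidean algorithm on 10 and 3; the successive quotients are the partial quotients a_0, a_1, ... (each step inverts the fractional part left over by the previous one):
  10 = 3*3 + 1, so a_0 = 3.
  3 = 3*1 + 0, so a_1 = 3.
The remainder reaches 0 after 2 divisions, so the expansion has 2 partial quotients, read off in order.

[3; 3]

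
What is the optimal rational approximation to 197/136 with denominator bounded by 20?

29/20

Expand x = 197/136 as a continued fraction with the Euclidean algorithm:
  197 = 1*136 + 61, so a_0 = 1.
  136 = 2*61 + 14, so a_1 = 2.
  61 = 4*14 + 5, so a_2 = 4.
  14 = 2*5 + 4, so a_3 = 2.
  5 = 1*4 + 1, so a_4 = 1.
  4 = 4*1 + 0, so a_5 = 4.
so x = [1; 2, 4, 2, 1, 4].
Convergents (p_i = a_i*p_{i-1} + p_{i-2}, q_i = a_i*q_{i-1} + q_{i-2} with p_{-2}=0, p_{-1}=1, q_{-2}=1, q_{-1}=0), until the denominator exceeds 20:
  i=0: a_0=1, p_0 = 1*1 + 0 = 1, q_0 = 1*0 + 1 = 1.
  i=1: a_1=2, p_1 = 2*1 + 1 = 3, q_1 = 2*1 + 0 = 2.
  i=2: a_2=4, p_2 = 4*3 + 1 = 13, q_2 = 4*2 + 1 = 9.
  i=3: a_3=2, p_3 = 2*13 + 3 = 29, q_3 = 2*9 + 2 = 20.
  i=4: a_4=1, p_4 = 1*29 + 13 = 42, q_4 = 1*20 + 9 = 29.
q_4 = 29 > 20, so the last convergent with denominator <= 20 is p_3/q_3 = 29/20.
The closest fraction with denominator <= 20 is either p_3/q_3 or the intermediate fraction (k*p_3 + p_2)/(k*q_3 + q_2) with the largest k >= 1 whose denominator stays <= 20; these approach x as k grows, and every other convergent or intermediate fraction in range is farther away.
Largest k: floor((20 - q_2)/q_3) = floor((20 - 9)/20) = 0.
Since k = 0, no intermediate fraction beyond p_3/q_3 has denominator <= 20, so the convergent 29/20 is the closest (its error is |197*20 - 29*136|/(136*20) = 4/2720).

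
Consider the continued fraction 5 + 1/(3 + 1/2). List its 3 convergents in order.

Using the convergent recurrence p_i = a_i*p_{i-1} + p_{i-2}, q_i = a_i*q_{i-1} + q_{i-2} with p_{-2}=0, p_{-1}=1, q_{-2}=1, q_{-1}=0:
  i=0: a_0=5, p_0 = 5*1 + 0 = 5, q_0 = 5*0 + 1 = 1.
  i=1: a_1=3, p_1 = 3*5 + 1 = 16, q_1 = 3*1 + 0 = 3.
  i=2: a_2=2, p_2 = 2*16 + 5 = 37, q_2 = 2*3 + 1 = 7.

5/1, 16/3, 37/7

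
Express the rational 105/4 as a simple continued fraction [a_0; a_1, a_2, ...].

[26; 4]

Run the Euclidean algorithm on 105 and 4; the successive quotients are the partial quotients a_0, a_1, ... (each step inverts the fractional part left over by the previous one):
  105 = 26*4 + 1, so a_0 = 26.
  4 = 4*1 + 0, so a_1 = 4.
The remainder reaches 0 after 2 divisions, so the expansion has 2 partial quotients, read off in order.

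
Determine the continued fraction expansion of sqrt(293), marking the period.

[17; (8, 1, 1, 8, 34)]

Write x_i = (sqrt(293) + m_i)/d_i with (m_0, d_0) = (0, 1). a_0 = floor(sqrt(293)) = 17, since 17^2 = 289 <= 293 < 324 = 18^2.
Iterate m_{i+1} = d_i*a_i - m_i, d_{i+1} = (293 - m_{i+1}^2)/d_i, a_{i+1} = floor((a_0 + m_{i+1})/d_{i+1}):
  m_1 = 1*17 - 0 = 17, d_1 = (293 - 17^2)/1 = 4/1 = 4, a_1 = floor((17 + 17)/4) = 8.
  m_2 = 4*8 - 17 = 15, d_2 = (293 - 15^2)/4 = 68/4 = 17, a_2 = floor((17 + 15)/17) = 1.
  m_3 = 17*1 - 15 = 2, d_3 = (293 - 2^2)/17 = 289/17 = 17, a_3 = floor((17 + 2)/17) = 1.
  m_4 = 17*1 - 2 = 15, d_4 = (293 - 15^2)/17 = 68/17 = 4, a_4 = floor((17 + 15)/4) = 8.
  m_5 = 4*8 - 15 = 17, d_5 = (293 - 17^2)/4 = 4/4 = 1, a_5 = floor((17 + 17)/1) = 34.
  m_6 = 1*34 - 17 = 17, d_6 = (293 - 17^2)/1 = 4/1 = 4: (m_6, d_6) = (m_1, d_1) = (17, 4), so from here the quotients repeat a_1, ..., a_5; the period length is 5.
Hence the expansion of sqrt(293) is a_0 = 17 followed by the repeating block 8, 1, 1, 8, 34 (period 5).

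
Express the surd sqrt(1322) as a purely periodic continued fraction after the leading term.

Write x_i = (sqrt(1322) + m_i)/d_i with (m_0, d_0) = (0, 1). a_0 = floor(sqrt(1322)) = 36, since 36^2 = 1296 <= 1322 < 1369 = 37^2.
Iterate m_{i+1} = d_i*a_i - m_i, d_{i+1} = (1322 - m_{i+1}^2)/d_i, a_{i+1} = floor((a_0 + m_{i+1})/d_{i+1}):
  m_1 = 1*36 - 0 = 36, d_1 = (1322 - 36^2)/1 = 26/1 = 26, a_1 = floor((36 + 36)/26) = 2.
  m_2 = 26*2 - 36 = 16, d_2 = (1322 - 16^2)/26 = 1066/26 = 41, a_2 = floor((36 + 16)/41) = 1.
  m_3 = 41*1 - 16 = 25, d_3 = (1322 - 25^2)/41 = 697/41 = 17, a_3 = floor((36 + 25)/17) = 3.
  m_4 = 17*3 - 25 = 26, d_4 = (1322 - 26^2)/17 = 646/17 = 38, a_4 = floor((36 + 26)/38) = 1.
  m_5 = 38*1 - 26 = 12, d_5 = (1322 - 12^2)/38 = 1178/38 = 31, a_5 = floor((36 + 12)/31) = 1.
  m_6 = 31*1 - 12 = 19, d_6 = (1322 - 19^2)/31 = 961/31 = 31, a_6 = floor((36 + 19)/31) = 1.
  m_7 = 31*1 - 19 = 12, d_7 = (1322 - 12^2)/31 = 1178/31 = 38, a_7 = floor((36 + 12)/38) = 1.
  m_8 = 38*1 - 12 = 26, d_8 = (1322 - 26^2)/38 = 646/38 = 17, a_8 = floor((36 + 26)/17) = 3.
  m_9 = 17*3 - 26 = 25, d_9 = (1322 - 25^2)/17 = 697/17 = 41, a_9 = floor((36 + 25)/41) = 1.
  m_10 = 41*1 - 25 = 16, d_10 = (1322 - 16^2)/41 = 1066/41 = 26, a_10 = floor((36 + 16)/26) = 2.
  m_11 = 26*2 - 16 = 36, d_11 = (1322 - 36^2)/26 = 26/26 = 1, a_11 = floor((36 + 36)/1) = 72.
  m_12 = 1*72 - 36 = 36, d_12 = (1322 - 36^2)/1 = 26/1 = 26: (m_12, d_12) = (m_1, d_1) = (36, 26), so from here the quotients repeat a_1, ..., a_11; the period length is 11.
Hence the expansion of sqrt(1322) is a_0 = 36 followed by the repeating block 2, 1, 3, 1, 1, 1, 1, 3, 1, 2, 72 (period 11).

[36; (2, 1, 3, 1, 1, 1, 1, 3, 1, 2, 72)]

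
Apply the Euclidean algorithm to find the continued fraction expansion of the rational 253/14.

Run the Euclidean algorithm on 253 and 14; the successive quotients are the partial quotients a_0, a_1, ... (each step inverts the fractional part left over by the previous one):
  253 = 18*14 + 1, so a_0 = 18.
  14 = 14*1 + 0, so a_1 = 14.
The remainder reaches 0 after 2 divisions, so the expansion has 2 partial quotients, read off in order.

[18; 14]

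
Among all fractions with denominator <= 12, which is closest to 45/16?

Expand x = 45/16 as a continued fraction with the Euclidean algorithm:
  45 = 2*16 + 13, so a_0 = 2.
  16 = 1*13 + 3, so a_1 = 1.
  13 = 4*3 + 1, so a_2 = 4.
  3 = 3*1 + 0, so a_3 = 3.
so x = [2; 1, 4, 3].
Convergents (p_i = a_i*p_{i-1} + p_{i-2}, q_i = a_i*q_{i-1} + q_{i-2} with p_{-2}=0, p_{-1}=1, q_{-2}=1, q_{-1}=0), until the denominator exceeds 12:
  i=0: a_0=2, p_0 = 2*1 + 0 = 2, q_0 = 2*0 + 1 = 1.
  i=1: a_1=1, p_1 = 1*2 + 1 = 3, q_1 = 1*1 + 0 = 1.
  i=2: a_2=4, p_2 = 4*3 + 2 = 14, q_2 = 4*1 + 1 = 5.
  i=3: a_3=3, p_3 = 3*14 + 3 = 45, q_3 = 3*5 + 1 = 16.
q_3 = 16 > 12, so the last convergent with denominator <= 12 is p_2/q_2 = 14/5.
The closest fraction with denominator <= 12 is either p_2/q_2 or the intermediate fraction (k*p_2 + p_1)/(k*q_2 + q_1) with the largest k >= 1 whose denominator stays <= 12; these approach x as k grows, and every other convergent or intermediate fraction in range is farther away.
Largest k: floor((12 - q_1)/q_2) = floor((12 - 1)/5) = 2.
That gives (2*14 + 3)/(2*5 + 1) = 31/11.
Compare the errors: |x - 14/5| = |45*5 - 14*16|/(16*5) = 1/80, and |x - 31/11| = |45*11 - 31*16|/(16*11) = 1/176.
Cross-multiplying, 1*80 = 80 < 176 = 1*176, so 1/176 is smaller: the intermediate fraction 31/11 is closer to x than 14/5.

31/11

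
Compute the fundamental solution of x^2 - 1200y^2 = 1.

First expand sqrt(1200) as a continued fraction. With x_i = (sqrt(1200) + m_i)/d_i and (m_0, d_0) = (0, 1): a_0 = floor(sqrt(1200)) = 34, since 34^2 = 1156 <= 1200 < 1225 = 35^2.
Iterate m_{i+1} = d_i*a_i - m_i, d_{i+1} = (1200 - m_{i+1}^2)/d_i, a_{i+1} = floor((a_0 + m_{i+1})/d_{i+1}):
  m_1 = 1*34 - 0 = 34, d_1 = (1200 - 34^2)/1 = 44/1 = 44, a_1 = floor((34 + 34)/44) = 1.
  m_2 = 44*1 - 34 = 10, d_2 = (1200 - 10^2)/44 = 1100/44 = 25, a_2 = floor((34 + 10)/25) = 1.
  m_3 = 25*1 - 10 = 15, d_3 = (1200 - 15^2)/25 = 975/25 = 39, a_3 = floor((34 + 15)/39) = 1.
  m_4 = 39*1 - 15 = 24, d_4 = (1200 - 24^2)/39 = 624/39 = 16, a_4 = floor((34 + 24)/16) = 3.
  m_5 = 16*3 - 24 = 24, d_5 = (1200 - 24^2)/16 = 624/16 = 39, a_5 = floor((34 + 24)/39) = 1.
  m_6 = 39*1 - 24 = 15, d_6 = (1200 - 15^2)/39 = 975/39 = 25, a_6 = floor((34 + 15)/25) = 1.
  m_7 = 25*1 - 15 = 10, d_7 = (1200 - 10^2)/25 = 1100/25 = 44, a_7 = floor((34 + 10)/44) = 1.
  m_8 = 44*1 - 10 = 34, d_8 = (1200 - 34^2)/44 = 44/44 = 1, a_8 = floor((34 + 34)/1) = 68.
  m_9 = 1*68 - 34 = 34, d_9 = (1200 - 34^2)/1 = 44/1 = 44: (m_9, d_9) = (m_1, d_1) = (34, 44), so from here the quotients repeat a_1, ..., a_8; the period length is 8.
So sqrt(1200) = [34; (1, 1, 1, 3, 1, 1, 1, 68)] with period length k = 8.
k is even, so the fundamental solution of x^2 - 1200y^2 = 1 is (p_{k-1}, q_{k-1}) = (p_7, q_7); compute convergents through index 7.
Convergents (p_i = a_i*p_{i-1} + p_{i-2}, q_i = a_i*q_{i-1} + q_{i-2} with p_{-2}=0, p_{-1}=1, q_{-2}=1, q_{-1}=0):
  i=0: a_0=34, p_0 = 34*1 + 0 = 34, q_0 = 34*0 + 1 = 1.
  i=1: a_1=1, p_1 = 1*34 + 1 = 35, q_1 = 1*1 + 0 = 1.
  i=2: a_2=1, p_2 = 1*35 + 34 = 69, q_2 = 1*1 + 1 = 2.
  i=3: a_3=1, p_3 = 1*69 + 35 = 104, q_3 = 1*2 + 1 = 3.
  i=4: a_4=3, p_4 = 3*104 + 69 = 381, q_4 = 3*3 + 2 = 11.
  i=5: a_5=1, p_5 = 1*381 + 104 = 485, q_5 = 1*11 + 3 = 14.
  i=6: a_6=1, p_6 = 1*485 + 381 = 866, q_6 = 1*14 + 11 = 25.
  i=7: a_7=1, p_7 = 1*866 + 485 = 1351, q_7 = 1*25 + 14 = 39.
Check: 1351^2 - 1200*39^2 = 1825201 - 1825200 = 1, so (x, y) = (1351, 39) solves the equation, and by the theorem it is the least positive solution.

(x, y) = (1351, 39)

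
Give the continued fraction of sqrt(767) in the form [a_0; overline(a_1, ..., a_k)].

Write x_i = (sqrt(767) + m_i)/d_i with (m_0, d_0) = (0, 1). a_0 = floor(sqrt(767)) = 27, since 27^2 = 729 <= 767 < 784 = 28^2.
Iterate m_{i+1} = d_i*a_i - m_i, d_{i+1} = (767 - m_{i+1}^2)/d_i, a_{i+1} = floor((a_0 + m_{i+1})/d_{i+1}):
  m_1 = 1*27 - 0 = 27, d_1 = (767 - 27^2)/1 = 38/1 = 38, a_1 = floor((27 + 27)/38) = 1.
  m_2 = 38*1 - 27 = 11, d_2 = (767 - 11^2)/38 = 646/38 = 17, a_2 = floor((27 + 11)/17) = 2.
  m_3 = 17*2 - 11 = 23, d_3 = (767 - 23^2)/17 = 238/17 = 14, a_3 = floor((27 + 23)/14) = 3.
  m_4 = 14*3 - 23 = 19, d_4 = (767 - 19^2)/14 = 406/14 = 29, a_4 = floor((27 + 19)/29) = 1.
  m_5 = 29*1 - 19 = 10, d_5 = (767 - 10^2)/29 = 667/29 = 23, a_5 = floor((27 + 10)/23) = 1.
  m_6 = 23*1 - 10 = 13, d_6 = (767 - 13^2)/23 = 598/23 = 26, a_6 = floor((27 + 13)/26) = 1.
  m_7 = 26*1 - 13 = 13, d_7 = (767 - 13^2)/26 = 598/26 = 23, a_7 = floor((27 + 13)/23) = 1.
  m_8 = 23*1 - 13 = 10, d_8 = (767 - 10^2)/23 = 667/23 = 29, a_8 = floor((27 + 10)/29) = 1.
  m_9 = 29*1 - 10 = 19, d_9 = (767 - 19^2)/29 = 406/29 = 14, a_9 = floor((27 + 19)/14) = 3.
  m_10 = 14*3 - 19 = 23, d_10 = (767 - 23^2)/14 = 238/14 = 17, a_10 = floor((27 + 23)/17) = 2.
  m_11 = 17*2 - 23 = 11, d_11 = (767 - 11^2)/17 = 646/17 = 38, a_11 = floor((27 + 11)/38) = 1.
  m_12 = 38*1 - 11 = 27, d_12 = (767 - 27^2)/38 = 38/38 = 1, a_12 = floor((27 + 27)/1) = 54.
  m_13 = 1*54 - 27 = 27, d_13 = (767 - 27^2)/1 = 38/1 = 38: (m_13, d_13) = (m_1, d_1) = (27, 38), so from here the quotients repeat a_1, ..., a_12; the period length is 12.
Hence the expansion of sqrt(767) is a_0 = 27 followed by the repeating block 1, 2, 3, 1, 1, 1, 1, 1, 3, 2, 1, 54 (period 12).

[27; overline(1, 2, 3, 1, 1, 1, 1, 1, 3, 2, 1, 54)]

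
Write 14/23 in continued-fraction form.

Run the Euclidean algorithm on 14 and 23; the successive quotients are the partial quotients a_0, a_1, ... (each step inverts the fractional part left over by the previous one):
  14 = 0*23 + 14, so a_0 = 0.
  23 = 1*14 + 9, so a_1 = 1.
  14 = 1*9 + 5, so a_2 = 1.
  9 = 1*5 + 4, so a_3 = 1.
  5 = 1*4 + 1, so a_4 = 1.
  4 = 4*1 + 0, so a_5 = 4.
The remainder reaches 0 after 6 divisions, so the expansion has 6 partial quotients, read off in order.

[0; 1, 1, 1, 1, 4]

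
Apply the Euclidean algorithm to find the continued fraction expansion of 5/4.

[1; 4]

Run the Euclidean algorithm on 5 and 4; the successive quotients are the partial quotients a_0, a_1, ... (each step inverts the fractional part left over by the previous one):
  5 = 1*4 + 1, so a_0 = 1.
  4 = 4*1 + 0, so a_1 = 4.
The remainder reaches 0 after 2 divisions, so the expansion has 2 partial quotients, read off in order.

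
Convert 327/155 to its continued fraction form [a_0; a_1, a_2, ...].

[2; 9, 8, 2]

Run the Euclidean algorithm on 327 and 155; the successive quotients are the partial quotients a_0, a_1, ... (each step inverts the fractional part left over by the previous one):
  327 = 2*155 + 17, so a_0 = 2.
  155 = 9*17 + 2, so a_1 = 9.
  17 = 8*2 + 1, so a_2 = 8.
  2 = 2*1 + 0, so a_3 = 2.
The remainder reaches 0 after 4 divisions, so the expansion has 4 partial quotients, read off in order.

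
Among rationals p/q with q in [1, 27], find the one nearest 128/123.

26/25

Expand x = 128/123 as a continued fraction with the Euclidean algorithm:
  128 = 1*123 + 5, so a_0 = 1.
  123 = 24*5 + 3, so a_1 = 24.
  5 = 1*3 + 2, so a_2 = 1.
  3 = 1*2 + 1, so a_3 = 1.
  2 = 2*1 + 0, so a_4 = 2.
so x = [1; 24, 1, 1, 2].
Convergents (p_i = a_i*p_{i-1} + p_{i-2}, q_i = a_i*q_{i-1} + q_{i-2} with p_{-2}=0, p_{-1}=1, q_{-2}=1, q_{-1}=0), until the denominator exceeds 27:
  i=0: a_0=1, p_0 = 1*1 + 0 = 1, q_0 = 1*0 + 1 = 1.
  i=1: a_1=24, p_1 = 24*1 + 1 = 25, q_1 = 24*1 + 0 = 24.
  i=2: a_2=1, p_2 = 1*25 + 1 = 26, q_2 = 1*24 + 1 = 25.
  i=3: a_3=1, p_3 = 1*26 + 25 = 51, q_3 = 1*25 + 24 = 49.
q_3 = 49 > 27, so the last convergent with denominator <= 27 is p_2/q_2 = 26/25.
The closest fraction with denominator <= 27 is either p_2/q_2 or the intermediate fraction (k*p_2 + p_1)/(k*q_2 + q_1) with the largest k >= 1 whose denominator stays <= 27; these approach x as k grows, and every other convergent or intermediate fraction in range is farther away.
Largest k: floor((27 - q_1)/q_2) = floor((27 - 24)/25) = 0.
Since k = 0, no intermediate fraction beyond p_2/q_2 has denominator <= 27, so the convergent 26/25 is the closest (its error is |128*25 - 26*123|/(123*25) = 2/3075).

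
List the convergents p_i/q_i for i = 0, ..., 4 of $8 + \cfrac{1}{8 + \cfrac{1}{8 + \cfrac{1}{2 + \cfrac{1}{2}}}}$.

8/1, 65/8, 528/65, 1121/138, 2770/341

Using the convergent recurrence p_i = a_i*p_{i-1} + p_{i-2}, q_i = a_i*q_{i-1} + q_{i-2} with p_{-2}=0, p_{-1}=1, q_{-2}=1, q_{-1}=0:
  i=0: a_0=8, p_0 = 8*1 + 0 = 8, q_0 = 8*0 + 1 = 1.
  i=1: a_1=8, p_1 = 8*8 + 1 = 65, q_1 = 8*1 + 0 = 8.
  i=2: a_2=8, p_2 = 8*65 + 8 = 528, q_2 = 8*8 + 1 = 65.
  i=3: a_3=2, p_3 = 2*528 + 65 = 1121, q_3 = 2*65 + 8 = 138.
  i=4: a_4=2, p_4 = 2*1121 + 528 = 2770, q_4 = 2*138 + 65 = 341.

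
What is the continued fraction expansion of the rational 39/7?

[5; 1, 1, 3]

Run the Euclidean algorithm on 39 and 7; the successive quotients are the partial quotients a_0, a_1, ... (each step inverts the fractional part left over by the previous one):
  39 = 5*7 + 4, so a_0 = 5.
  7 = 1*4 + 3, so a_1 = 1.
  4 = 1*3 + 1, so a_2 = 1.
  3 = 3*1 + 0, so a_3 = 3.
The remainder reaches 0 after 4 divisions, so the expansion has 4 partial quotients, read off in order.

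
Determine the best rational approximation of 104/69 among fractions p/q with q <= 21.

Expand x = 104/69 as a continued fraction with the Euclidean algorithm:
  104 = 1*69 + 35, so a_0 = 1.
  69 = 1*35 + 34, so a_1 = 1.
  35 = 1*34 + 1, so a_2 = 1.
  34 = 34*1 + 0, so a_3 = 34.
so x = [1; 1, 1, 34].
Convergents (p_i = a_i*p_{i-1} + p_{i-2}, q_i = a_i*q_{i-1} + q_{i-2} with p_{-2}=0, p_{-1}=1, q_{-2}=1, q_{-1}=0), until the denominator exceeds 21:
  i=0: a_0=1, p_0 = 1*1 + 0 = 1, q_0 = 1*0 + 1 = 1.
  i=1: a_1=1, p_1 = 1*1 + 1 = 2, q_1 = 1*1 + 0 = 1.
  i=2: a_2=1, p_2 = 1*2 + 1 = 3, q_2 = 1*1 + 1 = 2.
  i=3: a_3=34, p_3 = 34*3 + 2 = 104, q_3 = 34*2 + 1 = 69.
q_3 = 69 > 21, so the last convergent with denominator <= 21 is p_2/q_2 = 3/2.
The closest fraction with denominator <= 21 is either p_2/q_2 or the intermediate fraction (k*p_2 + p_1)/(k*q_2 + q_1) with the largest k >= 1 whose denominator stays <= 21; these approach x as k grows, and every other convergent or intermediate fraction in range is farther away.
Largest k: floor((21 - q_1)/q_2) = floor((21 - 1)/2) = 10.
That gives (10*3 + 2)/(10*2 + 1) = 32/21.
Compare the errors: |x - 3/2| = |104*2 - 3*69|/(69*2) = 1/138, and |x - 32/21| = |104*21 - 32*69|/(69*21) = 24/1449.
Cross-multiplying, 1*1449 = 1449 < 3312 = 24*138, so 1/138 is smaller: the convergent 3/2 is closer to x than 32/21.

3/2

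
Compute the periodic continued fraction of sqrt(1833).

Write x_i = (sqrt(1833) + m_i)/d_i with (m_0, d_0) = (0, 1). a_0 = floor(sqrt(1833)) = 42, since 42^2 = 1764 <= 1833 < 1849 = 43^2.
Iterate m_{i+1} = d_i*a_i - m_i, d_{i+1} = (1833 - m_{i+1}^2)/d_i, a_{i+1} = floor((a_0 + m_{i+1})/d_{i+1}):
  m_1 = 1*42 - 0 = 42, d_1 = (1833 - 42^2)/1 = 69/1 = 69, a_1 = floor((42 + 42)/69) = 1.
  m_2 = 69*1 - 42 = 27, d_2 = (1833 - 27^2)/69 = 1104/69 = 16, a_2 = floor((42 + 27)/16) = 4.
  m_3 = 16*4 - 27 = 37, d_3 = (1833 - 37^2)/16 = 464/16 = 29, a_3 = floor((42 + 37)/29) = 2.
  m_4 = 29*2 - 37 = 21, d_4 = (1833 - 21^2)/29 = 1392/29 = 48, a_4 = floor((42 + 21)/48) = 1.
  m_5 = 48*1 - 21 = 27, d_5 = (1833 - 27^2)/48 = 1104/48 = 23, a_5 = floor((42 + 27)/23) = 3.
  m_6 = 23*3 - 27 = 42, d_6 = (1833 - 42^2)/23 = 69/23 = 3, a_6 = floor((42 + 42)/3) = 28.
  m_7 = 3*28 - 42 = 42, d_7 = (1833 - 42^2)/3 = 69/3 = 23, a_7 = floor((42 + 42)/23) = 3.
  m_8 = 23*3 - 42 = 27, d_8 = (1833 - 27^2)/23 = 1104/23 = 48, a_8 = floor((42 + 27)/48) = 1.
  m_9 = 48*1 - 27 = 21, d_9 = (1833 - 21^2)/48 = 1392/48 = 29, a_9 = floor((42 + 21)/29) = 2.
  m_10 = 29*2 - 21 = 37, d_10 = (1833 - 37^2)/29 = 464/29 = 16, a_10 = floor((42 + 37)/16) = 4.
  m_11 = 16*4 - 37 = 27, d_11 = (1833 - 27^2)/16 = 1104/16 = 69, a_11 = floor((42 + 27)/69) = 1.
  m_12 = 69*1 - 27 = 42, d_12 = (1833 - 42^2)/69 = 69/69 = 1, a_12 = floor((42 + 42)/1) = 84.
  m_13 = 1*84 - 42 = 42, d_13 = (1833 - 42^2)/1 = 69/1 = 69: (m_13, d_13) = (m_1, d_1) = (42, 69), so from here the quotients repeat a_1, ..., a_12; the period length is 12.
Hence the expansion of sqrt(1833) is a_0 = 42 followed by the repeating block 1, 4, 2, 1, 3, 28, 3, 1, 2, 4, 1, 84 (period 12).

[42; (1, 4, 2, 1, 3, 28, 3, 1, 2, 4, 1, 84)]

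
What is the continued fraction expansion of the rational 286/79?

Run the Euclidean algorithm on 286 and 79; the successive quotients are the partial quotients a_0, a_1, ... (each step inverts the fractional part left over by the previous one):
  286 = 3*79 + 49, so a_0 = 3.
  79 = 1*49 + 30, so a_1 = 1.
  49 = 1*30 + 19, so a_2 = 1.
  30 = 1*19 + 11, so a_3 = 1.
  19 = 1*11 + 8, so a_4 = 1.
  11 = 1*8 + 3, so a_5 = 1.
  8 = 2*3 + 2, so a_6 = 2.
  3 = 1*2 + 1, so a_7 = 1.
  2 = 2*1 + 0, so a_8 = 2.
The remainder reaches 0 after 9 divisions, so the expansion has 9 partial quotients, read off in order.

[3; 1, 1, 1, 1, 1, 2, 1, 2]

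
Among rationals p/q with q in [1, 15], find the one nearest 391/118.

Expand x = 391/118 as a continued fraction with the Euclidean algorithm:
  391 = 3*118 + 37, so a_0 = 3.
  118 = 3*37 + 7, so a_1 = 3.
  37 = 5*7 + 2, so a_2 = 5.
  7 = 3*2 + 1, so a_3 = 3.
  2 = 2*1 + 0, so a_4 = 2.
so x = [3; 3, 5, 3, 2].
Convergents (p_i = a_i*p_{i-1} + p_{i-2}, q_i = a_i*q_{i-1} + q_{i-2} with p_{-2}=0, p_{-1}=1, q_{-2}=1, q_{-1}=0), until the denominator exceeds 15:
  i=0: a_0=3, p_0 = 3*1 + 0 = 3, q_0 = 3*0 + 1 = 1.
  i=1: a_1=3, p_1 = 3*3 + 1 = 10, q_1 = 3*1 + 0 = 3.
  i=2: a_2=5, p_2 = 5*10 + 3 = 53, q_2 = 5*3 + 1 = 16.
q_2 = 16 > 15, so the last convergent with denominator <= 15 is p_1/q_1 = 10/3.
The closest fraction with denominator <= 15 is either p_1/q_1 or the intermediate fraction (k*p_1 + p_0)/(k*q_1 + q_0) with the largest k >= 1 whose denominator stays <= 15; these approach x as k grows, and every other convergent or intermediate fraction in range is farther away.
Largest k: floor((15 - q_0)/q_1) = floor((15 - 1)/3) = 4.
That gives (4*10 + 3)/(4*3 + 1) = 43/13.
Compare the errors: |x - 10/3| = |391*3 - 10*118|/(118*3) = 7/354, and |x - 43/13| = |391*13 - 43*118|/(118*13) = 9/1534.
Cross-multiplying, 9*354 = 3186 < 10738 = 7*1534, so 9/1534 is smaller: the intermediate fraction 43/13 is closer to x than 10/3.

43/13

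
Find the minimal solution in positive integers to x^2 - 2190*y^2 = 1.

(x, y) = (18251, 390)

First expand sqrt(2190) as a continued fraction. With x_i = (sqrt(2190) + m_i)/d_i and (m_0, d_0) = (0, 1): a_0 = floor(sqrt(2190)) = 46, since 46^2 = 2116 <= 2190 < 2209 = 47^2.
Iterate m_{i+1} = d_i*a_i - m_i, d_{i+1} = (2190 - m_{i+1}^2)/d_i, a_{i+1} = floor((a_0 + m_{i+1})/d_{i+1}):
  m_1 = 1*46 - 0 = 46, d_1 = (2190 - 46^2)/1 = 74/1 = 74, a_1 = floor((46 + 46)/74) = 1.
  m_2 = 74*1 - 46 = 28, d_2 = (2190 - 28^2)/74 = 1406/74 = 19, a_2 = floor((46 + 28)/19) = 3.
  m_3 = 19*3 - 28 = 29, d_3 = (2190 - 29^2)/19 = 1349/19 = 71, a_3 = floor((46 + 29)/71) = 1.
  m_4 = 71*1 - 29 = 42, d_4 = (2190 - 42^2)/71 = 426/71 = 6, a_4 = floor((46 + 42)/6) = 14.
  m_5 = 6*14 - 42 = 42, d_5 = (2190 - 42^2)/6 = 426/6 = 71, a_5 = floor((46 + 42)/71) = 1.
  m_6 = 71*1 - 42 = 29, d_6 = (2190 - 29^2)/71 = 1349/71 = 19, a_6 = floor((46 + 29)/19) = 3.
  m_7 = 19*3 - 29 = 28, d_7 = (2190 - 28^2)/19 = 1406/19 = 74, a_7 = floor((46 + 28)/74) = 1.
  m_8 = 74*1 - 28 = 46, d_8 = (2190 - 46^2)/74 = 74/74 = 1, a_8 = floor((46 + 46)/1) = 92.
  m_9 = 1*92 - 46 = 46, d_9 = (2190 - 46^2)/1 = 74/1 = 74: (m_9, d_9) = (m_1, d_1) = (46, 74), so from here the quotients repeat a_1, ..., a_8; the period length is 8.
So sqrt(2190) = [46; (1, 3, 1, 14, 1, 3, 1, 92)] with period length k = 8.
k is even, so the fundamental solution of x^2 - 2190y^2 = 1 is (p_{k-1}, q_{k-1}) = (p_7, q_7); compute convergents through index 7.
Convergents (p_i = a_i*p_{i-1} + p_{i-2}, q_i = a_i*q_{i-1} + q_{i-2} with p_{-2}=0, p_{-1}=1, q_{-2}=1, q_{-1}=0):
  i=0: a_0=46, p_0 = 46*1 + 0 = 46, q_0 = 46*0 + 1 = 1.
  i=1: a_1=1, p_1 = 1*46 + 1 = 47, q_1 = 1*1 + 0 = 1.
  i=2: a_2=3, p_2 = 3*47 + 46 = 187, q_2 = 3*1 + 1 = 4.
  i=3: a_3=1, p_3 = 1*187 + 47 = 234, q_3 = 1*4 + 1 = 5.
  i=4: a_4=14, p_4 = 14*234 + 187 = 3463, q_4 = 14*5 + 4 = 74.
  i=5: a_5=1, p_5 = 1*3463 + 234 = 3697, q_5 = 1*74 + 5 = 79.
  i=6: a_6=3, p_6 = 3*3697 + 3463 = 14554, q_6 = 3*79 + 74 = 311.
  i=7: a_7=1, p_7 = 1*14554 + 3697 = 18251, q_7 = 1*311 + 79 = 390.
Check: 18251^2 - 2190*390^2 = 333099001 - 333099000 = 1, so (x, y) = (18251, 390) solves the equation, and by the theorem it is the least positive solution.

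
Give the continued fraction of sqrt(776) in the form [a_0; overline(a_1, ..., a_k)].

Write x_i = (sqrt(776) + m_i)/d_i with (m_0, d_0) = (0, 1). a_0 = floor(sqrt(776)) = 27, since 27^2 = 729 <= 776 < 784 = 28^2.
Iterate m_{i+1} = d_i*a_i - m_i, d_{i+1} = (776 - m_{i+1}^2)/d_i, a_{i+1} = floor((a_0 + m_{i+1})/d_{i+1}):
  m_1 = 1*27 - 0 = 27, d_1 = (776 - 27^2)/1 = 47/1 = 47, a_1 = floor((27 + 27)/47) = 1.
  m_2 = 47*1 - 27 = 20, d_2 = (776 - 20^2)/47 = 376/47 = 8, a_2 = floor((27 + 20)/8) = 5.
  m_3 = 8*5 - 20 = 20, d_3 = (776 - 20^2)/8 = 376/8 = 47, a_3 = floor((27 + 20)/47) = 1.
  m_4 = 47*1 - 20 = 27, d_4 = (776 - 27^2)/47 = 47/47 = 1, a_4 = floor((27 + 27)/1) = 54.
  m_5 = 1*54 - 27 = 27, d_5 = (776 - 27^2)/1 = 47/1 = 47: (m_5, d_5) = (m_1, d_1) = (27, 47), so from here the quotients repeat a_1, ..., a_4; the period length is 4.
Hence the expansion of sqrt(776) is a_0 = 27 followed by the repeating block 1, 5, 1, 54 (period 4).

[27; overline(1, 5, 1, 54)]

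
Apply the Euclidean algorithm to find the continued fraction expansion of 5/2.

Run the Euclidean algorithm on 5 and 2; the successive quotients are the partial quotients a_0, a_1, ... (each step inverts the fractional part left over by the previous one):
  5 = 2*2 + 1, so a_0 = 2.
  2 = 2*1 + 0, so a_1 = 2.
The remainder reaches 0 after 2 divisions, so the expansion has 2 partial quotients, read off in order.

[2; 2]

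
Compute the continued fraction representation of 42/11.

[3; 1, 4, 2]

Run the Euclidean algorithm on 42 and 11; the successive quotients are the partial quotients a_0, a_1, ... (each step inverts the fractional part left over by the previous one):
  42 = 3*11 + 9, so a_0 = 3.
  11 = 1*9 + 2, so a_1 = 1.
  9 = 4*2 + 1, so a_2 = 4.
  2 = 2*1 + 0, so a_3 = 2.
The remainder reaches 0 after 4 divisions, so the expansion has 4 partial quotients, read off in order.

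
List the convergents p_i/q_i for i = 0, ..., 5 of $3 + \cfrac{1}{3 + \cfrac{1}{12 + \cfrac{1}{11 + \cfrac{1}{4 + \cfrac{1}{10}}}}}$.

Using the convergent recurrence p_i = a_i*p_{i-1} + p_{i-2}, q_i = a_i*q_{i-1} + q_{i-2} with p_{-2}=0, p_{-1}=1, q_{-2}=1, q_{-1}=0:
  i=0: a_0=3, p_0 = 3*1 + 0 = 3, q_0 = 3*0 + 1 = 1.
  i=1: a_1=3, p_1 = 3*3 + 1 = 10, q_1 = 3*1 + 0 = 3.
  i=2: a_2=12, p_2 = 12*10 + 3 = 123, q_2 = 12*3 + 1 = 37.
  i=3: a_3=11, p_3 = 11*123 + 10 = 1363, q_3 = 11*37 + 3 = 410.
  i=4: a_4=4, p_4 = 4*1363 + 123 = 5575, q_4 = 4*410 + 37 = 1677.
  i=5: a_5=10, p_5 = 10*5575 + 1363 = 57113, q_5 = 10*1677 + 410 = 17180.

3/1, 10/3, 123/37, 1363/410, 5575/1677, 57113/17180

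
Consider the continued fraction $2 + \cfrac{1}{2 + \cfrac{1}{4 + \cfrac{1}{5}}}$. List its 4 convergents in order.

2/1, 5/2, 22/9, 115/47

Using the convergent recurrence p_i = a_i*p_{i-1} + p_{i-2}, q_i = a_i*q_{i-1} + q_{i-2} with p_{-2}=0, p_{-1}=1, q_{-2}=1, q_{-1}=0:
  i=0: a_0=2, p_0 = 2*1 + 0 = 2, q_0 = 2*0 + 1 = 1.
  i=1: a_1=2, p_1 = 2*2 + 1 = 5, q_1 = 2*1 + 0 = 2.
  i=2: a_2=4, p_2 = 4*5 + 2 = 22, q_2 = 4*2 + 1 = 9.
  i=3: a_3=5, p_3 = 5*22 + 5 = 115, q_3 = 5*9 + 2 = 47.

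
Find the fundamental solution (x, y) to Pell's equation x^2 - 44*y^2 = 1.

(x, y) = (199, 30)

First expand sqrt(44) as a continued fraction. With x_i = (sqrt(44) + m_i)/d_i and (m_0, d_0) = (0, 1): a_0 = floor(sqrt(44)) = 6, since 6^2 = 36 <= 44 < 49 = 7^2.
Iterate m_{i+1} = d_i*a_i - m_i, d_{i+1} = (44 - m_{i+1}^2)/d_i, a_{i+1} = floor((a_0 + m_{i+1})/d_{i+1}):
  m_1 = 1*6 - 0 = 6, d_1 = (44 - 6^2)/1 = 8/1 = 8, a_1 = floor((6 + 6)/8) = 1.
  m_2 = 8*1 - 6 = 2, d_2 = (44 - 2^2)/8 = 40/8 = 5, a_2 = floor((6 + 2)/5) = 1.
  m_3 = 5*1 - 2 = 3, d_3 = (44 - 3^2)/5 = 35/5 = 7, a_3 = floor((6 + 3)/7) = 1.
  m_4 = 7*1 - 3 = 4, d_4 = (44 - 4^2)/7 = 28/7 = 4, a_4 = floor((6 + 4)/4) = 2.
  m_5 = 4*2 - 4 = 4, d_5 = (44 - 4^2)/4 = 28/4 = 7, a_5 = floor((6 + 4)/7) = 1.
  m_6 = 7*1 - 4 = 3, d_6 = (44 - 3^2)/7 = 35/7 = 5, a_6 = floor((6 + 3)/5) = 1.
  m_7 = 5*1 - 3 = 2, d_7 = (44 - 2^2)/5 = 40/5 = 8, a_7 = floor((6 + 2)/8) = 1.
  m_8 = 8*1 - 2 = 6, d_8 = (44 - 6^2)/8 = 8/8 = 1, a_8 = floor((6 + 6)/1) = 12.
  m_9 = 1*12 - 6 = 6, d_9 = (44 - 6^2)/1 = 8/1 = 8: (m_9, d_9) = (m_1, d_1) = (6, 8), so from here the quotients repeat a_1, ..., a_8; the period length is 8.
So sqrt(44) = [6; (1, 1, 1, 2, 1, 1, 1, 12)] with period length k = 8.
k is even, so the fundamental solution of x^2 - 44y^2 = 1 is (p_{k-1}, q_{k-1}) = (p_7, q_7); compute convergents through index 7.
Convergents (p_i = a_i*p_{i-1} + p_{i-2}, q_i = a_i*q_{i-1} + q_{i-2} with p_{-2}=0, p_{-1}=1, q_{-2}=1, q_{-1}=0):
  i=0: a_0=6, p_0 = 6*1 + 0 = 6, q_0 = 6*0 + 1 = 1.
  i=1: a_1=1, p_1 = 1*6 + 1 = 7, q_1 = 1*1 + 0 = 1.
  i=2: a_2=1, p_2 = 1*7 + 6 = 13, q_2 = 1*1 + 1 = 2.
  i=3: a_3=1, p_3 = 1*13 + 7 = 20, q_3 = 1*2 + 1 = 3.
  i=4: a_4=2, p_4 = 2*20 + 13 = 53, q_4 = 2*3 + 2 = 8.
  i=5: a_5=1, p_5 = 1*53 + 20 = 73, q_5 = 1*8 + 3 = 11.
  i=6: a_6=1, p_6 = 1*73 + 53 = 126, q_6 = 1*11 + 8 = 19.
  i=7: a_7=1, p_7 = 1*126 + 73 = 199, q_7 = 1*19 + 11 = 30.
Check: 199^2 - 44*30^2 = 39601 - 39600 = 1, so (x, y) = (199, 30) solves the equation, and by the theorem it is the least positive solution.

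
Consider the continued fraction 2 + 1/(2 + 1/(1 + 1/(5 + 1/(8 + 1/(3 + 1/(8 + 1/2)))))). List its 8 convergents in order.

Using the convergent recurrence p_i = a_i*p_{i-1} + p_{i-2}, q_i = a_i*q_{i-1} + q_{i-2} with p_{-2}=0, p_{-1}=1, q_{-2}=1, q_{-1}=0:
  i=0: a_0=2, p_0 = 2*1 + 0 = 2, q_0 = 2*0 + 1 = 1.
  i=1: a_1=2, p_1 = 2*2 + 1 = 5, q_1 = 2*1 + 0 = 2.
  i=2: a_2=1, p_2 = 1*5 + 2 = 7, q_2 = 1*2 + 1 = 3.
  i=3: a_3=5, p_3 = 5*7 + 5 = 40, q_3 = 5*3 + 2 = 17.
  i=4: a_4=8, p_4 = 8*40 + 7 = 327, q_4 = 8*17 + 3 = 139.
  i=5: a_5=3, p_5 = 3*327 + 40 = 1021, q_5 = 3*139 + 17 = 434.
  i=6: a_6=8, p_6 = 8*1021 + 327 = 8495, q_6 = 8*434 + 139 = 3611.
  i=7: a_7=2, p_7 = 2*8495 + 1021 = 18011, q_7 = 2*3611 + 434 = 7656.

2/1, 5/2, 7/3, 40/17, 327/139, 1021/434, 8495/3611, 18011/7656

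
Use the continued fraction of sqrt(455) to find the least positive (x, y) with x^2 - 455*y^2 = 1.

(x, y) = (64, 3)

First expand sqrt(455) as a continued fraction. With x_i = (sqrt(455) + m_i)/d_i and (m_0, d_0) = (0, 1): a_0 = floor(sqrt(455)) = 21, since 21^2 = 441 <= 455 < 484 = 22^2.
Iterate m_{i+1} = d_i*a_i - m_i, d_{i+1} = (455 - m_{i+1}^2)/d_i, a_{i+1} = floor((a_0 + m_{i+1})/d_{i+1}):
  m_1 = 1*21 - 0 = 21, d_1 = (455 - 21^2)/1 = 14/1 = 14, a_1 = floor((21 + 21)/14) = 3.
  m_2 = 14*3 - 21 = 21, d_2 = (455 - 21^2)/14 = 14/14 = 1, a_2 = floor((21 + 21)/1) = 42.
  m_3 = 1*42 - 21 = 21, d_3 = (455 - 21^2)/1 = 14/1 = 14: (m_3, d_3) = (m_1, d_1) = (21, 14), so from here the quotients repeat a_1, a_2; the period length is 2.
So sqrt(455) = [21; (3, 42)] with period length k = 2.
k is even, so the fundamental solution of x^2 - 455y^2 = 1 is (p_{k-1}, q_{k-1}) = (p_1, q_1); compute convergents through index 1.
Convergents (p_i = a_i*p_{i-1} + p_{i-2}, q_i = a_i*q_{i-1} + q_{i-2} with p_{-2}=0, p_{-1}=1, q_{-2}=1, q_{-1}=0):
  i=0: a_0=21, p_0 = 21*1 + 0 = 21, q_0 = 21*0 + 1 = 1.
  i=1: a_1=3, p_1 = 3*21 + 1 = 64, q_1 = 3*1 + 0 = 3.
Check: 64^2 - 455*3^2 = 4096 - 4095 = 1, so (x, y) = (64, 3) solves the equation, and by the theorem it is the least positive solution.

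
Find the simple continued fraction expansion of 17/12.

[1; 2, 2, 2]

Run the Euclidean algorithm on 17 and 12; the successive quotients are the partial quotients a_0, a_1, ... (each step inverts the fractional part left over by the previous one):
  17 = 1*12 + 5, so a_0 = 1.
  12 = 2*5 + 2, so a_1 = 2.
  5 = 2*2 + 1, so a_2 = 2.
  2 = 2*1 + 0, so a_3 = 2.
The remainder reaches 0 after 4 divisions, so the expansion has 4 partial quotients, read off in order.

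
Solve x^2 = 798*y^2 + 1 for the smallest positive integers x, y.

First expand sqrt(798) as a continued fraction. With x_i = (sqrt(798) + m_i)/d_i and (m_0, d_0) = (0, 1): a_0 = floor(sqrt(798)) = 28, since 28^2 = 784 <= 798 < 841 = 29^2.
Iterate m_{i+1} = d_i*a_i - m_i, d_{i+1} = (798 - m_{i+1}^2)/d_i, a_{i+1} = floor((a_0 + m_{i+1})/d_{i+1}):
  m_1 = 1*28 - 0 = 28, d_1 = (798 - 28^2)/1 = 14/1 = 14, a_1 = floor((28 + 28)/14) = 4.
  m_2 = 14*4 - 28 = 28, d_2 = (798 - 28^2)/14 = 14/14 = 1, a_2 = floor((28 + 28)/1) = 56.
  m_3 = 1*56 - 28 = 28, d_3 = (798 - 28^2)/1 = 14/1 = 14: (m_3, d_3) = (m_1, d_1) = (28, 14), so from here the quotients repeat a_1, a_2; the period length is 2.
So sqrt(798) = [28; (4, 56)] with period length k = 2.
k is even, so the fundamental solution of x^2 - 798y^2 = 1 is (p_{k-1}, q_{k-1}) = (p_1, q_1); compute convergents through index 1.
Convergents (p_i = a_i*p_{i-1} + p_{i-2}, q_i = a_i*q_{i-1} + q_{i-2} with p_{-2}=0, p_{-1}=1, q_{-2}=1, q_{-1}=0):
  i=0: a_0=28, p_0 = 28*1 + 0 = 28, q_0 = 28*0 + 1 = 1.
  i=1: a_1=4, p_1 = 4*28 + 1 = 113, q_1 = 4*1 + 0 = 4.
Check: 113^2 - 798*4^2 = 12769 - 12768 = 1, so (x, y) = (113, 4) solves the equation, and by the theorem it is the least positive solution.

(x, y) = (113, 4)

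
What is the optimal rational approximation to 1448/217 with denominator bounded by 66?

Expand x = 1448/217 as a continued fraction with the Euclidean algorithm:
  1448 = 6*217 + 146, so a_0 = 6.
  217 = 1*146 + 71, so a_1 = 1.
  146 = 2*71 + 4, so a_2 = 2.
  71 = 17*4 + 3, so a_3 = 17.
  4 = 1*3 + 1, so a_4 = 1.
  3 = 3*1 + 0, so a_5 = 3.
so x = [6; 1, 2, 17, 1, 3].
Convergents (p_i = a_i*p_{i-1} + p_{i-2}, q_i = a_i*q_{i-1} + q_{i-2} with p_{-2}=0, p_{-1}=1, q_{-2}=1, q_{-1}=0), until the denominator exceeds 66:
  i=0: a_0=6, p_0 = 6*1 + 0 = 6, q_0 = 6*0 + 1 = 1.
  i=1: a_1=1, p_1 = 1*6 + 1 = 7, q_1 = 1*1 + 0 = 1.
  i=2: a_2=2, p_2 = 2*7 + 6 = 20, q_2 = 2*1 + 1 = 3.
  i=3: a_3=17, p_3 = 17*20 + 7 = 347, q_3 = 17*3 + 1 = 52.
  i=4: a_4=1, p_4 = 1*347 + 20 = 367, q_4 = 1*52 + 3 = 55.
  i=5: a_5=3, p_5 = 3*367 + 347 = 1448, q_5 = 3*55 + 52 = 217.
q_5 = 217 > 66, so the last convergent with denominator <= 66 is p_4/q_4 = 367/55.
The closest fraction with denominator <= 66 is either p_4/q_4 or the intermediate fraction (k*p_4 + p_3)/(k*q_4 + q_3) with the largest k >= 1 whose denominator stays <= 66; these approach x as k grows, and every other convergent or intermediate fraction in range is farther away.
Largest k: floor((66 - q_3)/q_4) = floor((66 - 52)/55) = 0.
Since k = 0, no intermediate fraction beyond p_4/q_4 has denominator <= 66, so the convergent 367/55 is the closest (its error is |1448*55 - 367*217|/(217*55) = 1/11935).

367/55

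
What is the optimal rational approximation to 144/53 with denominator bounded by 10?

19/7

Expand x = 144/53 as a continued fraction with the Euclidean algorithm:
  144 = 2*53 + 38, so a_0 = 2.
  53 = 1*38 + 15, so a_1 = 1.
  38 = 2*15 + 8, so a_2 = 2.
  15 = 1*8 + 7, so a_3 = 1.
  8 = 1*7 + 1, so a_4 = 1.
  7 = 7*1 + 0, so a_5 = 7.
so x = [2; 1, 2, 1, 1, 7].
Convergents (p_i = a_i*p_{i-1} + p_{i-2}, q_i = a_i*q_{i-1} + q_{i-2} with p_{-2}=0, p_{-1}=1, q_{-2}=1, q_{-1}=0), until the denominator exceeds 10:
  i=0: a_0=2, p_0 = 2*1 + 0 = 2, q_0 = 2*0 + 1 = 1.
  i=1: a_1=1, p_1 = 1*2 + 1 = 3, q_1 = 1*1 + 0 = 1.
  i=2: a_2=2, p_2 = 2*3 + 2 = 8, q_2 = 2*1 + 1 = 3.
  i=3: a_3=1, p_3 = 1*8 + 3 = 11, q_3 = 1*3 + 1 = 4.
  i=4: a_4=1, p_4 = 1*11 + 8 = 19, q_4 = 1*4 + 3 = 7.
  i=5: a_5=7, p_5 = 7*19 + 11 = 144, q_5 = 7*7 + 4 = 53.
q_5 = 53 > 10, so the last convergent with denominator <= 10 is p_4/q_4 = 19/7.
The closest fraction with denominator <= 10 is either p_4/q_4 or the intermediate fraction (k*p_4 + p_3)/(k*q_4 + q_3) with the largest k >= 1 whose denominator stays <= 10; these approach x as k grows, and every other convergent or intermediate fraction in range is farther away.
Largest k: floor((10 - q_3)/q_4) = floor((10 - 4)/7) = 0.
Since k = 0, no intermediate fraction beyond p_4/q_4 has denominator <= 10, so the convergent 19/7 is the closest (its error is |144*7 - 19*53|/(53*7) = 1/371).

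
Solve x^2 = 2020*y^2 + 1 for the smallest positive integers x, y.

First expand sqrt(2020) as a continued fraction. With x_i = (sqrt(2020) + m_i)/d_i and (m_0, d_0) = (0, 1): a_0 = floor(sqrt(2020)) = 44, since 44^2 = 1936 <= 2020 < 2025 = 45^2.
Iterate m_{i+1} = d_i*a_i - m_i, d_{i+1} = (2020 - m_{i+1}^2)/d_i, a_{i+1} = floor((a_0 + m_{i+1})/d_{i+1}):
  m_1 = 1*44 - 0 = 44, d_1 = (2020 - 44^2)/1 = 84/1 = 84, a_1 = floor((44 + 44)/84) = 1.
  m_2 = 84*1 - 44 = 40, d_2 = (2020 - 40^2)/84 = 420/84 = 5, a_2 = floor((44 + 40)/5) = 16.
  m_3 = 5*16 - 40 = 40, d_3 = (2020 - 40^2)/5 = 420/5 = 84, a_3 = floor((44 + 40)/84) = 1.
  m_4 = 84*1 - 40 = 44, d_4 = (2020 - 44^2)/84 = 84/84 = 1, a_4 = floor((44 + 44)/1) = 88.
  m_5 = 1*88 - 44 = 44, d_5 = (2020 - 44^2)/1 = 84/1 = 84: (m_5, d_5) = (m_1, d_1) = (44, 84), so from here the quotients repeat a_1, ..., a_4; the period length is 4.
So sqrt(2020) = [44; (1, 16, 1, 88)] with period length k = 4.
k is even, so the fundamental solution of x^2 - 2020y^2 = 1 is (p_{k-1}, q_{k-1}) = (p_3, q_3); compute convergents through index 3.
Convergents (p_i = a_i*p_{i-1} + p_{i-2}, q_i = a_i*q_{i-1} + q_{i-2} with p_{-2}=0, p_{-1}=1, q_{-2}=1, q_{-1}=0):
  i=0: a_0=44, p_0 = 44*1 + 0 = 44, q_0 = 44*0 + 1 = 1.
  i=1: a_1=1, p_1 = 1*44 + 1 = 45, q_1 = 1*1 + 0 = 1.
  i=2: a_2=16, p_2 = 16*45 + 44 = 764, q_2 = 16*1 + 1 = 17.
  i=3: a_3=1, p_3 = 1*764 + 45 = 809, q_3 = 1*17 + 1 = 18.
Check: 809^2 - 2020*18^2 = 654481 - 654480 = 1, so (x, y) = (809, 18) solves the equation, and by the theorem it is the least positive solution.

(x, y) = (809, 18)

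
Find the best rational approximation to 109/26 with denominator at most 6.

21/5

Expand x = 109/26 as a continued fraction with the Euclidean algorithm:
  109 = 4*26 + 5, so a_0 = 4.
  26 = 5*5 + 1, so a_1 = 5.
  5 = 5*1 + 0, so a_2 = 5.
so x = [4; 5, 5].
Convergents (p_i = a_i*p_{i-1} + p_{i-2}, q_i = a_i*q_{i-1} + q_{i-2} with p_{-2}=0, p_{-1}=1, q_{-2}=1, q_{-1}=0), until the denominator exceeds 6:
  i=0: a_0=4, p_0 = 4*1 + 0 = 4, q_0 = 4*0 + 1 = 1.
  i=1: a_1=5, p_1 = 5*4 + 1 = 21, q_1 = 5*1 + 0 = 5.
  i=2: a_2=5, p_2 = 5*21 + 4 = 109, q_2 = 5*5 + 1 = 26.
q_2 = 26 > 6, so the last convergent with denominator <= 6 is p_1/q_1 = 21/5.
The closest fraction with denominator <= 6 is either p_1/q_1 or the intermediate fraction (k*p_1 + p_0)/(k*q_1 + q_0) with the largest k >= 1 whose denominator stays <= 6; these approach x as k grows, and every other convergent or intermediate fraction in range is farther away.
Largest k: floor((6 - q_0)/q_1) = floor((6 - 1)/5) = 1.
That gives (1*21 + 4)/(1*5 + 1) = 25/6.
Compare the errors: |x - 21/5| = |109*5 - 21*26|/(26*5) = 1/130, and |x - 25/6| = |109*6 - 25*26|/(26*6) = 4/156.
Cross-multiplying, 1*156 = 156 < 520 = 4*130, so 1/130 is smaller: the convergent 21/5 is closer to x than 25/6.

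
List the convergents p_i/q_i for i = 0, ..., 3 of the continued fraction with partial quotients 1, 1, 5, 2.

1/1, 2/1, 11/6, 24/13

Using the convergent recurrence p_i = a_i*p_{i-1} + p_{i-2}, q_i = a_i*q_{i-1} + q_{i-2} with p_{-2}=0, p_{-1}=1, q_{-2}=1, q_{-1}=0:
  i=0: a_0=1, p_0 = 1*1 + 0 = 1, q_0 = 1*0 + 1 = 1.
  i=1: a_1=1, p_1 = 1*1 + 1 = 2, q_1 = 1*1 + 0 = 1.
  i=2: a_2=5, p_2 = 5*2 + 1 = 11, q_2 = 5*1 + 1 = 6.
  i=3: a_3=2, p_3 = 2*11 + 2 = 24, q_3 = 2*6 + 1 = 13.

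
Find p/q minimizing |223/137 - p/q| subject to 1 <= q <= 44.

Expand x = 223/137 as a continued fraction with the Euclidean algorithm:
  223 = 1*137 + 86, so a_0 = 1.
  137 = 1*86 + 51, so a_1 = 1.
  86 = 1*51 + 35, so a_2 = 1.
  51 = 1*35 + 16, so a_3 = 1.
  35 = 2*16 + 3, so a_4 = 2.
  16 = 5*3 + 1, so a_5 = 5.
  3 = 3*1 + 0, so a_6 = 3.
so x = [1; 1, 1, 1, 2, 5, 3].
Convergents (p_i = a_i*p_{i-1} + p_{i-2}, q_i = a_i*q_{i-1} + q_{i-2} with p_{-2}=0, p_{-1}=1, q_{-2}=1, q_{-1}=0), until the denominator exceeds 44:
  i=0: a_0=1, p_0 = 1*1 + 0 = 1, q_0 = 1*0 + 1 = 1.
  i=1: a_1=1, p_1 = 1*1 + 1 = 2, q_1 = 1*1 + 0 = 1.
  i=2: a_2=1, p_2 = 1*2 + 1 = 3, q_2 = 1*1 + 1 = 2.
  i=3: a_3=1, p_3 = 1*3 + 2 = 5, q_3 = 1*2 + 1 = 3.
  i=4: a_4=2, p_4 = 2*5 + 3 = 13, q_4 = 2*3 + 2 = 8.
  i=5: a_5=5, p_5 = 5*13 + 5 = 70, q_5 = 5*8 + 3 = 43.
  i=6: a_6=3, p_6 = 3*70 + 13 = 223, q_6 = 3*43 + 8 = 137.
q_6 = 137 > 44, so the last convergent with denominator <= 44 is p_5/q_5 = 70/43.
The closest fraction with denominator <= 44 is either p_5/q_5 or the intermediate fraction (k*p_5 + p_4)/(k*q_5 + q_4) with the largest k >= 1 whose denominator stays <= 44; these approach x as k grows, and every other convergent or intermediate fraction in range is farther away.
Largest k: floor((44 - q_4)/q_5) = floor((44 - 8)/43) = 0.
Since k = 0, no intermediate fraction beyond p_5/q_5 has denominator <= 44, so the convergent 70/43 is the closest (its error is |223*43 - 70*137|/(137*43) = 1/5891).

70/43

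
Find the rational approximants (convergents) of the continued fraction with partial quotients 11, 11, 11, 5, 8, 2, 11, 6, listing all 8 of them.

11/1, 122/11, 1353/122, 6887/621, 56449/5090, 119785/10801, 1374084/123901, 8364289/754207

Using the convergent recurrence p_i = a_i*p_{i-1} + p_{i-2}, q_i = a_i*q_{i-1} + q_{i-2} with p_{-2}=0, p_{-1}=1, q_{-2}=1, q_{-1}=0:
  i=0: a_0=11, p_0 = 11*1 + 0 = 11, q_0 = 11*0 + 1 = 1.
  i=1: a_1=11, p_1 = 11*11 + 1 = 122, q_1 = 11*1 + 0 = 11.
  i=2: a_2=11, p_2 = 11*122 + 11 = 1353, q_2 = 11*11 + 1 = 122.
  i=3: a_3=5, p_3 = 5*1353 + 122 = 6887, q_3 = 5*122 + 11 = 621.
  i=4: a_4=8, p_4 = 8*6887 + 1353 = 56449, q_4 = 8*621 + 122 = 5090.
  i=5: a_5=2, p_5 = 2*56449 + 6887 = 119785, q_5 = 2*5090 + 621 = 10801.
  i=6: a_6=11, p_6 = 11*119785 + 56449 = 1374084, q_6 = 11*10801 + 5090 = 123901.
  i=7: a_7=6, p_7 = 6*1374084 + 119785 = 8364289, q_7 = 6*123901 + 10801 = 754207.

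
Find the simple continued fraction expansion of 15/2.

Run the Euclidean algorithm on 15 and 2; the successive quotients are the partial quotients a_0, a_1, ... (each step inverts the fractional part left over by the previous one):
  15 = 7*2 + 1, so a_0 = 7.
  2 = 2*1 + 0, so a_1 = 2.
The remainder reaches 0 after 2 divisions, so the expansion has 2 partial quotients, read off in order.

[7; 2]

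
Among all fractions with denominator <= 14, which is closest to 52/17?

Expand x = 52/17 as a continued fraction with the Euclidean algorithm:
  52 = 3*17 + 1, so a_0 = 3.
  17 = 17*1 + 0, so a_1 = 17.
so x = [3; 17].
Convergents (p_i = a_i*p_{i-1} + p_{i-2}, q_i = a_i*q_{i-1} + q_{i-2} with p_{-2}=0, p_{-1}=1, q_{-2}=1, q_{-1}=0), until the denominator exceeds 14:
  i=0: a_0=3, p_0 = 3*1 + 0 = 3, q_0 = 3*0 + 1 = 1.
  i=1: a_1=17, p_1 = 17*3 + 1 = 52, q_1 = 17*1 + 0 = 17.
q_1 = 17 > 14, so the last convergent with denominator <= 14 is p_0/q_0 = 3/1.
The closest fraction with denominator <= 14 is either p_0/q_0 or the intermediate fraction (k*p_0 + p_{-1})/(k*q_0 + q_{-1}) with the largest k >= 1 whose denominator stays <= 14; these approach x as k grows, and every other convergent or intermediate fraction in range is farther away.
Largest k: floor((14 - q_{-1})/q_0) = floor((14 - 0)/1) = 14 (using the seeds p_{-1} = 1, q_{-1} = 0).
That gives (14*3 + 1)/(14*1 + 0) = 43/14.
Compare the errors: |x - 3/1| = |52*1 - 3*17|/(17*1) = 1/17, and |x - 43/14| = |52*14 - 43*17|/(17*14) = 3/238.
Cross-multiplying, 3*17 = 51 < 238 = 1*238, so 3/238 is smaller: the intermediate fraction 43/14 is closer to x than 3/1.

43/14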